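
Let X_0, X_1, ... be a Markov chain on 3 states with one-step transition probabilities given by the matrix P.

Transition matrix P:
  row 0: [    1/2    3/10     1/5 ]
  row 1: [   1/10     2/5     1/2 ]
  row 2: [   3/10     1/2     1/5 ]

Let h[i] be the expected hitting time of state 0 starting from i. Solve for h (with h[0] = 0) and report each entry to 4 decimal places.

First-step conditioning: h[0] = 0; for i ≠ 0, h[i] = 1 + Σ_k P[i][k]·h[k].
  h[1] = 1 + 2/5·h[1] + 1/2·h[2]
  h[2] = 1 + 1/2·h[1] + 1/5·h[2]
Solving the 2×2 linear system over states ≠ 0 gives exactly h = [0, 130/23, 110/23] (h[0] = 0 is the target).

h = [0.0000, 5.6522, 4.7826]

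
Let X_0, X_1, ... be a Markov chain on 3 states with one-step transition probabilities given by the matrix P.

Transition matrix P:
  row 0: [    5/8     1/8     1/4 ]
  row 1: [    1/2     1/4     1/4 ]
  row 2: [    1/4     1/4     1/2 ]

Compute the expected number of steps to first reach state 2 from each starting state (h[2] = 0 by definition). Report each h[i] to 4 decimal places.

h = [4.0000, 4.0000, 0.0000]

First-step conditioning: h[2] = 0; for i ≠ 2, h[i] = 1 + Σ_k P[i][k]·h[k].
  h[0] = 1 + 5/8·h[0] + 1/8·h[1]
  h[1] = 1 + 1/2·h[0] + 1/4·h[1]
Solving the 2×2 linear system over states ≠ 2 gives exactly h = [4, 4, 0] (h[2] = 0 is the target).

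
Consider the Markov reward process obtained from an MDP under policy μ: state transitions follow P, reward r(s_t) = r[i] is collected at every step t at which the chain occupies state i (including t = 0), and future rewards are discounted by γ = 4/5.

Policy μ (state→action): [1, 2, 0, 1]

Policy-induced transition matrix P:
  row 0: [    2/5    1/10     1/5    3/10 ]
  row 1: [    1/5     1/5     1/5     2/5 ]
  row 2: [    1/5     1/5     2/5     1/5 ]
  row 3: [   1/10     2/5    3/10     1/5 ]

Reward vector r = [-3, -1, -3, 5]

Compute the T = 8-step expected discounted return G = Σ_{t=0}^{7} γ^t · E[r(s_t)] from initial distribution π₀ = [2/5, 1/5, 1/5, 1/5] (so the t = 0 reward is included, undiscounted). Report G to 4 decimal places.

t=0: π = [0.4000, 0.2000, 0.2000, 0.2000], E[r] = -1.0000, γ^t·E[r] = -1.000000, running G = -1.000000
t=1: π = [0.2600, 0.2000, 0.2600, 0.2800], E[r] = -0.3600, γ^t·E[r] = -0.288000, running G = -1.288000
t=2: π = [0.2240, 0.2300, 0.2800, 0.2660], E[r] = -0.4120, γ^t·E[r] = -0.263680, running G = -1.551680
t=3: π = [0.2182, 0.2308, 0.2826, 0.2684], E[r] = -0.3912, γ^t·E[r] = -0.200294, running G = -1.751974
t=4: π = [0.2168, 0.2319, 0.2834, 0.2680], E[r] = -0.3924, γ^t·E[r] = -0.160743, running G = -1.912718
t=5: π = [0.2166, 0.2319, 0.2835, 0.2681], E[r] = -0.3918, γ^t·E[r] = -0.128369, running G = -2.041087
t=6: π = [0.2165, 0.2320, 0.2835, 0.2680], E[r] = -0.3918, γ^t·E[r] = -0.102702, running G = -2.143789
t=7: π = [0.2165, 0.2320, 0.2835, 0.2680], E[r] = -0.3918, γ^t·E[r] = -0.082157, running G = -2.225946

G = -2.2259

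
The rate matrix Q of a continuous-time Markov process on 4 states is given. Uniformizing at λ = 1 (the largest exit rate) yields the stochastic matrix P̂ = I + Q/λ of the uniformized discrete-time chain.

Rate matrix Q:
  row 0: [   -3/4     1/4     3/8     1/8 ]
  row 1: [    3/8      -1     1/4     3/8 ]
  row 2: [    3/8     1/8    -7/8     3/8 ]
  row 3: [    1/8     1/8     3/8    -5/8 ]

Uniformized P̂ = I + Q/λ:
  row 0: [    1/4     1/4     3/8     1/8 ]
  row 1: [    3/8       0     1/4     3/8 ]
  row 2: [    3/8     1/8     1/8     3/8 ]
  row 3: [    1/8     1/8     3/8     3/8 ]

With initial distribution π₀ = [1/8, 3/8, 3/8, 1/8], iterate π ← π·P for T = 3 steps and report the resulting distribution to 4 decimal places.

π = [0.2708, 0.1367, 0.2795, 0.3130]

t=0: π = [0.1250, 0.3750, 0.3750, 0.1250]
t=1: π = [0.3281, 0.0938, 0.2344, 0.3438]
t=2: π = [0.2480, 0.1543, 0.3047, 0.2930]
t=3: π = [0.2708, 0.1367, 0.2795, 0.3130]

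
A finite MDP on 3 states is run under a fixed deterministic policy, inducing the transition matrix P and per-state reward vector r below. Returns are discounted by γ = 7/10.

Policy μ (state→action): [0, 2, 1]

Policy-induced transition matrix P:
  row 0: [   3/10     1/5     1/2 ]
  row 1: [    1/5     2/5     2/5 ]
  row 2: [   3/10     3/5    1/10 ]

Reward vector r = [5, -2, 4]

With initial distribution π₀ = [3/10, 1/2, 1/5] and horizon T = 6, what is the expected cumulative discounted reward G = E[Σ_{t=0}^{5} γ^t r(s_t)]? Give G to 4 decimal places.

t=0: π = [0.3000, 0.5000, 0.2000], E[r] = 1.3000, γ^t·E[r] = 1.300000, running G = 1.300000
t=1: π = [0.2500, 0.3800, 0.3700], E[r] = 1.9700, γ^t·E[r] = 1.379000, running G = 2.679000
t=2: π = [0.2620, 0.4240, 0.3140], E[r] = 1.7180, γ^t·E[r] = 0.841820, running G = 3.520820
t=3: π = [0.2576, 0.4104, 0.3320], E[r] = 1.7952, γ^t·E[r] = 0.615754, running G = 4.136574
t=4: π = [0.2590, 0.4149, 0.3262], E[r] = 1.7697, γ^t·E[r] = 0.424900, running G = 4.561474
t=5: π = [0.2585, 0.4134, 0.3280], E[r] = 1.7779, γ^t·E[r] = 0.298807, running G = 4.860281

G = 4.8603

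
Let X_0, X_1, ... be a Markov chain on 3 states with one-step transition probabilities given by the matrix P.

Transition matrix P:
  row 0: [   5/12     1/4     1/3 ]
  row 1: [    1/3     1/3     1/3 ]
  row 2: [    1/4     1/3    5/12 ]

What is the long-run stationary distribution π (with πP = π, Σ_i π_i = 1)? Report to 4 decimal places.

π = [0.3306, 0.3058, 0.3636]

Balance equations π_j = Σ_i π_i·P[i][j]:
  π_0 = 5/12·π_0 + 1/3·π_1 + 1/4·π_2
  π_1 = 1/4·π_0 + 1/3·π_1 + 1/3·π_2
  normalize: π_0 + π_1 + π_2 = 1
Solving the linear system gives exactly π = [40/121, 37/121, 4/11].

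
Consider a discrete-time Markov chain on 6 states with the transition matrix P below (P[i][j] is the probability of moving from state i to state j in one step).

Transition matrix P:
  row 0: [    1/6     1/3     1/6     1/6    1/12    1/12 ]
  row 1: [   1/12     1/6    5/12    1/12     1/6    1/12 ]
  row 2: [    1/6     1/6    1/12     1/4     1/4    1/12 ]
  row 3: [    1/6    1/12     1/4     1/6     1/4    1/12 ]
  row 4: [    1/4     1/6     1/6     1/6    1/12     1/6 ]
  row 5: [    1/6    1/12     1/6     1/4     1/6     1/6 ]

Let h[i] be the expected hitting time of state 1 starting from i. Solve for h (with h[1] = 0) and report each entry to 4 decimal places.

h = [4.8438, 0.0000, 5.8445, 6.2941, 5.7793, 6.3817]

First-step conditioning: h[1] = 0; for i ≠ 1, h[i] = 1 + Σ_k P[i][k]·h[k].
  h[0] = 1 + 1/6·h[0] + 1/6·h[2] + 1/6·h[3] + 1/12·h[4] + 1/12·h[5]
  h[2] = 1 + 1/6·h[0] + 1/12·h[2] + 1/4·h[3] + 1/4·h[4] + 1/12·h[5]
  h[3] = 1 + 1/6·h[0] + 1/4·h[2] + 1/6·h[3] + 1/4·h[4] + 1/12·h[5]
  h[4] = 1 + 1/4·h[0] + 1/6·h[2] + 1/6·h[3] + 1/12·h[4] + 1/6·h[5]
  h[5] = 1 + 1/6·h[0] + 1/6·h[2] + 1/4·h[3] + 1/6·h[4] + 1/6·h[5]
Solving the 5×5 linear system over states ≠ 1 gives exactly h = [121662/25117, 0, 146796/25117, 158088/25117, 145158/25117, 160290/25117] (h[1] = 0 is the target).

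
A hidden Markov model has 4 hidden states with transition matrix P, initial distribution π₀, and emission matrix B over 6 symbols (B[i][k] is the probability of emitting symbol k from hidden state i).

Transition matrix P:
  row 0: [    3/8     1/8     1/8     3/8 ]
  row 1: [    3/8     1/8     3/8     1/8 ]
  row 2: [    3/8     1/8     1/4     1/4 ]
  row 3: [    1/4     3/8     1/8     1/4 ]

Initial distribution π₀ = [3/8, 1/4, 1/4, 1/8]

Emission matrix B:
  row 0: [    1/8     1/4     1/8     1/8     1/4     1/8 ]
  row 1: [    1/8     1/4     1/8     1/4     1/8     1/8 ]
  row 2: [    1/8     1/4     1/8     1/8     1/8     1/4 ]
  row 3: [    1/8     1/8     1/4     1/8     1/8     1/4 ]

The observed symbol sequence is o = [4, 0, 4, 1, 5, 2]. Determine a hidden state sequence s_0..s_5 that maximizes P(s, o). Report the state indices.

t=0: δ = [9.375e-02, 3.125e-02, 3.125e-02, 1.562e-02]  (obs o_0=4)
t=1: δ = [4.395e-03, 1.465e-03, 1.465e-03, 4.395e-03]  ψ = [0, 0, 0, 0]  (obs o_1=0)
t=2: δ = [4.120e-04, 2.060e-04, 6.866e-05, 2.060e-04]  ψ = [0, 3, 0, 0]  (obs o_2=4)
t=3: δ = [3.862e-05, 1.931e-05, 1.931e-05, 1.931e-05]  ψ = [0, 3, 1, 0]  (obs o_3=1)
t=4: δ = [1.810e-06, 9.052e-07, 1.810e-06, 3.621e-06]  ψ = [0, 3, 1, 0]  (obs o_4=5)
t=5: δ = [1.132e-07, 1.697e-07, 5.658e-08, 2.263e-07]  ψ = [3, 3, 2, 3]  (obs o_5=2)
backtrack: best end state = 3; path = [0, 0, 0, 0, 3, 3]

path = [0, 0, 0, 0, 3, 3]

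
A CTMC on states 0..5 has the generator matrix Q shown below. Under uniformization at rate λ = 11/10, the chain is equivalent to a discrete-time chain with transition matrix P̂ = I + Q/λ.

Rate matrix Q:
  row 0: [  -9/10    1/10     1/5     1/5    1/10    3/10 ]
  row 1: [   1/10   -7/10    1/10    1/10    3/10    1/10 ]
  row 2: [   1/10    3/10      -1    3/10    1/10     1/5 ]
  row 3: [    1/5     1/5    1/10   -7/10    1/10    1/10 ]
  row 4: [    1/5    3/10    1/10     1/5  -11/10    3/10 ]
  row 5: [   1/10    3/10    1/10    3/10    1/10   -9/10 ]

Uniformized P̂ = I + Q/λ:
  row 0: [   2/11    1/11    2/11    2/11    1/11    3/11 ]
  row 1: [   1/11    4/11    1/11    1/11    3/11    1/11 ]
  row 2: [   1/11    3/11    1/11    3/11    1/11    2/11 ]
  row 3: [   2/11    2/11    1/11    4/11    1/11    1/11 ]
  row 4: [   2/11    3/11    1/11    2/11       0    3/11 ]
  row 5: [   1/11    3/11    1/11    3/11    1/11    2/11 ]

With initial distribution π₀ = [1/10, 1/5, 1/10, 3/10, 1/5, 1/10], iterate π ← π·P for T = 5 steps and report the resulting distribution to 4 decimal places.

π = [0.1349, 0.2506, 0.1032, 0.2239, 0.1251, 0.1623]

t=0: π = [0.1000, 0.2000, 0.1000, 0.3000, 0.2000, 0.1000]
t=1: π = [0.1455, 0.2455, 0.1000, 0.2364, 0.1091, 0.1636]
t=2: π = [0.1355, 0.2471, 0.1041, 0.2264, 0.1256, 0.1612]
t=3: π = [0.1352, 0.2500, 0.1032, 0.2246, 0.1244, 0.1625]
t=4: π = [0.1349, 0.2504, 0.1032, 0.2241, 0.1250, 0.1623]
t=5: π = [0.1349, 0.2506, 0.1032, 0.2239, 0.1251, 0.1623]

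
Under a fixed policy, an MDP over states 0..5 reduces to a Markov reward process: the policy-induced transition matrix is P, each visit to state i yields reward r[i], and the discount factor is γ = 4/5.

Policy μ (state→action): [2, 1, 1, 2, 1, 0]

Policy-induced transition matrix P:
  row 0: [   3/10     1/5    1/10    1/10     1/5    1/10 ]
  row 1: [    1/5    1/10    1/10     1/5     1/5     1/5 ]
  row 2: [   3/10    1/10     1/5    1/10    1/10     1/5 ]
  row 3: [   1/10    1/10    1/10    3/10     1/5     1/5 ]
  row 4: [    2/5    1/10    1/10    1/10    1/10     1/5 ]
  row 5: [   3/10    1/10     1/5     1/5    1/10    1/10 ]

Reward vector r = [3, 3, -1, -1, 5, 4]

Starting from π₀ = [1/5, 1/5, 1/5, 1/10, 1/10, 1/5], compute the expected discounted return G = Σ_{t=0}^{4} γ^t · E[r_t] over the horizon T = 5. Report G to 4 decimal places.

G = 7.6156

t=0: π = [0.2000, 0.2000, 0.2000, 0.1000, 0.1000, 0.2000], E[r] = 2.2000, γ^t·E[r] = 2.200000, running G = 2.200000
t=1: π = [0.2700, 0.1200, 0.1400, 0.1600, 0.1500, 0.1600], E[r] = 2.2600, γ^t·E[r] = 1.808000, running G = 4.008000
t=2: π = [0.2710, 0.1270, 0.1300, 0.1600, 0.1550, 0.1570], E[r] = 2.3070, γ^t·E[r] = 1.476480, running G = 5.484480
t=3: π = [0.2708, 0.1271, 0.1287, 0.1604, 0.1558, 0.1572], E[r] = 2.3124, γ^t·E[r] = 1.183949, running G = 6.668429
t=4: π = [0.2708, 0.1271, 0.1286, 0.1605, 0.1558, 0.1572], E[r] = 2.3125, γ^t·E[r] = 0.947184, running G = 7.615612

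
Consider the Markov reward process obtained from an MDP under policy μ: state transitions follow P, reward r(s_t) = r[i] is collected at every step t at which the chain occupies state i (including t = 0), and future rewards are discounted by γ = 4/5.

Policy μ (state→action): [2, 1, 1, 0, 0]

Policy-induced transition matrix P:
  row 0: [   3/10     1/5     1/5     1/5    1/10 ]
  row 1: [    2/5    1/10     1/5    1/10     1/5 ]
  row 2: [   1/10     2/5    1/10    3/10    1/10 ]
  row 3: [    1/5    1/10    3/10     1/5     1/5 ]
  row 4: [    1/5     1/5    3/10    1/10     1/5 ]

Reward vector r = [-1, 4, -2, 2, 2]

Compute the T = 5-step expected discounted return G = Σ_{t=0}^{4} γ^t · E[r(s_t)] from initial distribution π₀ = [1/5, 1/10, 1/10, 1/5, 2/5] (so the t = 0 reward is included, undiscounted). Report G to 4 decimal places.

G = 3.0761

t=0: π = [0.2000, 0.1000, 0.1000, 0.2000, 0.4000], E[r] = 1.2000, γ^t·E[r] = 1.200000, running G = 1.200000
t=1: π = [0.2300, 0.1900, 0.2500, 0.1600, 0.1700], E[r] = 0.6900, γ^t·E[r] = 0.552000, running G = 1.752000
t=2: π = [0.2360, 0.2150, 0.2080, 0.1890, 0.1520], E[r] = 0.8900, γ^t·E[r] = 0.569600, running G = 2.321600
t=3: π = [0.2458, 0.2012, 0.2133, 0.1841, 0.1556], E[r] = 0.8118, γ^t·E[r] = 0.415642, running G = 2.737242
t=4: π = [0.2435, 0.2041, 0.2126, 0.1857, 0.1541], E[r] = 0.8272, γ^t·E[r] = 0.338833, running G = 3.076075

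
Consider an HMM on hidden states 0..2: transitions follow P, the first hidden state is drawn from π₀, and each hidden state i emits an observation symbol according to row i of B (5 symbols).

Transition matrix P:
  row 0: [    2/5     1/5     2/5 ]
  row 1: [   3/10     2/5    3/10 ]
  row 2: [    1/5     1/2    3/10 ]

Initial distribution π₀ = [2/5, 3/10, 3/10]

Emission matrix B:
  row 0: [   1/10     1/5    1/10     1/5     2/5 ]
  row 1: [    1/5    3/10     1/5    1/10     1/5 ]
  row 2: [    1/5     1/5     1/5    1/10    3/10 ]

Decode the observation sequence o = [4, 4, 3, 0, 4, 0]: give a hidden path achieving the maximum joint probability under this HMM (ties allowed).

t=0: δ = [1.600e-01, 6.000e-02, 9.000e-02]  (obs o_0=4)
t=1: δ = [2.560e-02, 9.000e-03, 1.920e-02]  ψ = [0, 2, 0]  (obs o_1=4)
t=2: δ = [2.048e-03, 9.600e-04, 1.024e-03]  ψ = [0, 2, 0]  (obs o_2=3)
t=3: δ = [8.192e-05, 1.024e-04, 1.638e-04]  ψ = [0, 2, 0]  (obs o_3=0)
t=4: δ = [1.311e-05, 1.638e-05, 1.475e-05]  ψ = [0, 2, 2]  (obs o_4=4)
t=5: δ = [5.243e-07, 1.475e-06, 1.049e-06]  ψ = [0, 2, 0]  (obs o_5=0)
backtrack: best end state = 1; path = [0, 0, 0, 2, 2, 1]

path = [0, 0, 0, 2, 2, 1]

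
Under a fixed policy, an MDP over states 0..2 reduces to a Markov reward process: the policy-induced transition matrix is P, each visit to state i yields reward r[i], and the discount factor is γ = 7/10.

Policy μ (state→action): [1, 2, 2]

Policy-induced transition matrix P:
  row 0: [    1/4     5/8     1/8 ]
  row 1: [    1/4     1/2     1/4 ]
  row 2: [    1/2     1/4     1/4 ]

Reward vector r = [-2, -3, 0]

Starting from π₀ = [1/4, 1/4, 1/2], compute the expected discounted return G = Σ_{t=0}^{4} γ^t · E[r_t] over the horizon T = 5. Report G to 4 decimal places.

t=0: π = [0.2500, 0.2500, 0.5000], E[r] = -1.2500, γ^t·E[r] = -1.250000, running G = -1.250000
t=1: π = [0.3750, 0.4063, 0.2188], E[r] = -1.9688, γ^t·E[r] = -1.378125, running G = -2.628125
t=2: π = [0.3047, 0.4922, 0.2031], E[r] = -2.0859, γ^t·E[r] = -1.022109, running G = -3.650234
t=3: π = [0.3008, 0.4873, 0.2119], E[r] = -2.0635, γ^t·E[r] = -0.707772, running G = -4.358007
t=4: π = [0.3030, 0.4846, 0.2124], E[r] = -2.0598, γ^t·E[r] = -0.494561, running G = -4.852568

G = -4.8526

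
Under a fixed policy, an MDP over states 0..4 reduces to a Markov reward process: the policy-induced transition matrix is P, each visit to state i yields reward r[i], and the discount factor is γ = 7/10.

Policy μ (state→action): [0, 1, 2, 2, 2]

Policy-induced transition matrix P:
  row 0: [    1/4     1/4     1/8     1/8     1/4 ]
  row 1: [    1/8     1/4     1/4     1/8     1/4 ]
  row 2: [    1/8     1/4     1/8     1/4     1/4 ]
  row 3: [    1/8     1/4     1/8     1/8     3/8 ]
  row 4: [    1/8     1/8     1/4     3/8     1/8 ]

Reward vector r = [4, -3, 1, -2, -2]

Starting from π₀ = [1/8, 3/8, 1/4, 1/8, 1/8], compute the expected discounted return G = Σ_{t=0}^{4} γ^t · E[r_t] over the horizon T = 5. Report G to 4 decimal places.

t=0: π = [0.1250, 0.3750, 0.2500, 0.1250, 0.1250], E[r] = -0.8750, γ^t·E[r] = -0.875000, running G = -0.875000
t=1: π = [0.1406, 0.2344, 0.1875, 0.1875, 0.2500], E[r] = -0.8281, γ^t·E[r] = -0.579688, running G = -1.454688
t=2: π = [0.1426, 0.2188, 0.1855, 0.2109, 0.2422], E[r] = -0.8066, γ^t·E[r] = -0.395254, running G = -1.849941
t=3: π = [0.1428, 0.2197, 0.1826, 0.2087, 0.2461], E[r] = -0.8149, γ^t·E[r] = -0.279525, running G = -2.129466
t=4: π = [0.1429, 0.2192, 0.1832, 0.2094, 0.2453], E[r] = -0.8124, γ^t·E[r] = -0.195067, running G = -2.324533

G = -2.3245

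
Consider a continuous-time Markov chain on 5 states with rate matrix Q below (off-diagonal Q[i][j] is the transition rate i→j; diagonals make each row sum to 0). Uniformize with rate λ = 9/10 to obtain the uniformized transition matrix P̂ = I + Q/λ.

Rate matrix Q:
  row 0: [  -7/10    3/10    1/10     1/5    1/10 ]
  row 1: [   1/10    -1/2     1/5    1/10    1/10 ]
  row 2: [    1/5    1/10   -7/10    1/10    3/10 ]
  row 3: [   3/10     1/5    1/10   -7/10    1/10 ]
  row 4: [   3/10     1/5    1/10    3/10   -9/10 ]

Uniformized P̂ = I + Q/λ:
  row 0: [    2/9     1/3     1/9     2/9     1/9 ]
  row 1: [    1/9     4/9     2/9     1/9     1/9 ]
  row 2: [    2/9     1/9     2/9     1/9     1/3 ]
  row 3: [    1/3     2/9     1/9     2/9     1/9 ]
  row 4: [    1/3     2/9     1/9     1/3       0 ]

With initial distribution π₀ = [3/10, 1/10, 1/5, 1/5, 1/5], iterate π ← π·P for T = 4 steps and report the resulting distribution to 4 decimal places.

t=0: π = [0.3000, 0.1000, 0.2000, 0.2000, 0.2000]
t=1: π = [0.2556, 0.2556, 0.1444, 0.2111, 0.1333]
t=2: π = [0.2321, 0.2914, 0.1556, 0.1926, 0.1284]
t=3: π = [0.2255, 0.2955, 0.1608, 0.1868, 0.1314]
t=4: π = [0.2248, 0.2951, 0.1618, 0.1861, 0.1322]

π = [0.2248, 0.2951, 0.1618, 0.1861, 0.1322]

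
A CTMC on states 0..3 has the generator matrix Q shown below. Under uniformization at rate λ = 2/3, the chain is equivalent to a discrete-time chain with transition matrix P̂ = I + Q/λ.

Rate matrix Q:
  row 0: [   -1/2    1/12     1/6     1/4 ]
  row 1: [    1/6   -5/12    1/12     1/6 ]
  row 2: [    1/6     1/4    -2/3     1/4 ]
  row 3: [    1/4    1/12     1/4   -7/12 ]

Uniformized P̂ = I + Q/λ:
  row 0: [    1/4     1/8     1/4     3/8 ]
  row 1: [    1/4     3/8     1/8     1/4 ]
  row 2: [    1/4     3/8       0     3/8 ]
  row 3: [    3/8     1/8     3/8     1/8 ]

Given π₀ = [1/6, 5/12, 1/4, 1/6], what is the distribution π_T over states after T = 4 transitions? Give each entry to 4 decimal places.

t=0: π = [0.1667, 0.4167, 0.2500, 0.1667]
t=1: π = [0.2708, 0.2917, 0.1563, 0.2813]
t=2: π = [0.2852, 0.2370, 0.2096, 0.2682]
t=3: π = [0.2835, 0.2367, 0.2015, 0.2783]
t=4: π = [0.2848, 0.2345, 0.2048, 0.2758]

π = [0.2848, 0.2345, 0.2048, 0.2758]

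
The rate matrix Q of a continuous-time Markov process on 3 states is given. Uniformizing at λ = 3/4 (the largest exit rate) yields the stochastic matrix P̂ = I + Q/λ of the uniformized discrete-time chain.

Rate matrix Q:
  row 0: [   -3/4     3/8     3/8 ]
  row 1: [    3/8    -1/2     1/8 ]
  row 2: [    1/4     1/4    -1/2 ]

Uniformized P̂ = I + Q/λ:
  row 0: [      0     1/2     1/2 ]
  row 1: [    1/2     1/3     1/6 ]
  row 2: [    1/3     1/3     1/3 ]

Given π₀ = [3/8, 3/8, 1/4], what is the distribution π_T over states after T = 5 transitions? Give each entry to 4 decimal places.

π = [0.2971, 0.3833, 0.3196]

t=0: π = [0.3750, 0.3750, 0.2500]
t=1: π = [0.2708, 0.3958, 0.3333]
t=2: π = [0.3090, 0.3785, 0.3125]
t=3: π = [0.2934, 0.3848, 0.3218]
t=4: π = [0.2997, 0.3822, 0.3181]
t=5: π = [0.2971, 0.3833, 0.3196]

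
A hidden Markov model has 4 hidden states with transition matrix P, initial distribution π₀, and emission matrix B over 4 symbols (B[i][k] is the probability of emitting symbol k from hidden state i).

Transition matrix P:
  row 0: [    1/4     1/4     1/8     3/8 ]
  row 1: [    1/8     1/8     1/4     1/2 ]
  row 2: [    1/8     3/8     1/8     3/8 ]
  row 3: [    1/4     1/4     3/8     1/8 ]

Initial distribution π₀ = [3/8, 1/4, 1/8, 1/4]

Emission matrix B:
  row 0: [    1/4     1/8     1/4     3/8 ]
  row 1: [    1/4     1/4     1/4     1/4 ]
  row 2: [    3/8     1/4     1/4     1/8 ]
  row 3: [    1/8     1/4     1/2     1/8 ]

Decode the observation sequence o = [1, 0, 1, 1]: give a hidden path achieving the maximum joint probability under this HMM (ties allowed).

t=0: δ = [4.688e-02, 6.250e-02, 3.125e-02, 6.250e-02]  (obs o_0=1)
t=1: δ = [3.906e-03, 3.906e-03, 8.789e-03, 3.906e-03]  ψ = [3, 3, 3, 1]  (obs o_1=0)
t=2: δ = [1.373e-04, 8.240e-04, 3.662e-04, 8.240e-04]  ψ = [2, 2, 3, 2]  (obs o_2=1)
t=3: δ = [2.575e-05, 5.150e-05, 7.725e-05, 1.030e-04]  ψ = [3, 3, 3, 1]  (obs o_3=1)
backtrack: best end state = 3; path = [3, 2, 1, 3]

path = [3, 2, 1, 3]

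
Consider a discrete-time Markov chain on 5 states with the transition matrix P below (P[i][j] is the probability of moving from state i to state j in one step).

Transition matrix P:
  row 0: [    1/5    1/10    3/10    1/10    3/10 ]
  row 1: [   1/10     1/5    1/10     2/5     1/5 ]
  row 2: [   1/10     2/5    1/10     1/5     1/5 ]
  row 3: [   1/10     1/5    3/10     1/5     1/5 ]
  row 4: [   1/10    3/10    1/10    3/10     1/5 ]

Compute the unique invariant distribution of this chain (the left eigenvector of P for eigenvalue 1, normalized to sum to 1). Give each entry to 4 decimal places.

π = [0.1111, 0.2448, 0.1740, 0.2590, 0.2111]

Balance equations π_j = Σ_i π_i·P[i][j]:
  π_0 = 1/5·π_0 + 1/10·π_1 + 1/10·π_2 + 1/10·π_3 + 1/10·π_4
  π_1 = 1/10·π_0 + 1/5·π_1 + 2/5·π_2 + 1/5·π_3 + 3/10·π_4
  π_2 = 3/10·π_0 + 1/10·π_1 + 1/10·π_2 + 3/10·π_3 + 1/10·π_4
  π_3 = 1/10·π_0 + 2/5·π_1 + 1/5·π_2 + 1/5·π_3 + 3/10·π_4
  normalize: π_0 + π_1 + π_2 + π_3 + π_4 = 1
Solving the linear system gives exactly π = [1/9, 683/2790, 971/5580, 289/1116, 19/90].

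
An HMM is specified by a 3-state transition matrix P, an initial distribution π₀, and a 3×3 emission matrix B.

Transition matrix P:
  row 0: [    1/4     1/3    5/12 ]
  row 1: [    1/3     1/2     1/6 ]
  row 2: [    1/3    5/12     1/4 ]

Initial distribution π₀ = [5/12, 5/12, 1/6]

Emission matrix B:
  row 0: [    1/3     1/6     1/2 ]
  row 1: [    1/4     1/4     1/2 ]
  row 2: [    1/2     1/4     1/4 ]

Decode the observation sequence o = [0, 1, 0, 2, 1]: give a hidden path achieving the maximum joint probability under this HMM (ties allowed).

t=0: δ = [1.389e-01, 1.042e-01, 8.333e-02]  (obs o_0=0)
t=1: δ = [5.787e-03, 1.302e-02, 1.447e-02]  ψ = [0, 1, 0]  (obs o_1=1)
t=2: δ = [1.608e-03, 1.628e-03, 1.808e-03]  ψ = [2, 1, 2]  (obs o_2=0)
t=3: δ = [3.014e-04, 4.069e-04, 1.674e-04]  ψ = [2, 1, 0]  (obs o_3=2)
t=4: δ = [2.261e-05, 5.086e-05, 3.140e-05]  ψ = [1, 1, 0]  (obs o_4=1)
backtrack: best end state = 1; path = [1, 1, 1, 1, 1]

path = [1, 1, 1, 1, 1]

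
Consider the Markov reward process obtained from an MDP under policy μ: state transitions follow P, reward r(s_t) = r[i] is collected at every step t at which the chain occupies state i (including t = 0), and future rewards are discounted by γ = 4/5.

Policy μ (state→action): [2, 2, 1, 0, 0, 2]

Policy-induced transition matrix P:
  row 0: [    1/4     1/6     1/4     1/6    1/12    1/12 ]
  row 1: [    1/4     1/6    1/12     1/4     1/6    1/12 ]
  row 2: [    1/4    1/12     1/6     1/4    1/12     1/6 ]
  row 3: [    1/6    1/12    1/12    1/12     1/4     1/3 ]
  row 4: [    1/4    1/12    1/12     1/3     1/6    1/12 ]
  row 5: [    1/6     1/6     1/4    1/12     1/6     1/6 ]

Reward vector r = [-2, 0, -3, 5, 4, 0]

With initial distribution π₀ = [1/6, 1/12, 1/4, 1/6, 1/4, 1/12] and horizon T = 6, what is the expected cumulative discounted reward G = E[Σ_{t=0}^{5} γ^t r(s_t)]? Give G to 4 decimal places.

G = 2.5167

t=0: π = [0.1667, 0.0833, 0.2500, 0.1667, 0.2500, 0.0833], E[r] = 0.7500, γ^t·E[r] = 0.750000, running G = 0.750000
t=1: π = [0.2292, 0.1111, 0.1458, 0.2153, 0.1458, 0.1528], E[r] = 0.7639, γ^t·E[r] = 0.611111, running G = 1.361111
t=2: π = [0.2193, 0.1244, 0.1591, 0.1817, 0.1534, 0.1620], E[r] = 0.6059, γ^t·E[r] = 0.387778, running G = 1.748889
t=3: π = [0.2214, 0.1255, 0.1602, 0.1872, 0.1503, 0.1555], E[r] = 0.6140, γ^t·E[r] = 0.314346, running G = 2.063235
t=4: π = [0.2214, 0.1252, 0.1595, 0.1870, 0.1505, 0.1564], E[r] = 0.6153, γ^t·E[r] = 0.252031, running G = 2.315266
t=5: π = [0.2214, 0.1253, 0.1596, 0.1869, 0.1505, 0.1564], E[r] = 0.6147, γ^t·E[r] = 0.201423, running G = 2.516689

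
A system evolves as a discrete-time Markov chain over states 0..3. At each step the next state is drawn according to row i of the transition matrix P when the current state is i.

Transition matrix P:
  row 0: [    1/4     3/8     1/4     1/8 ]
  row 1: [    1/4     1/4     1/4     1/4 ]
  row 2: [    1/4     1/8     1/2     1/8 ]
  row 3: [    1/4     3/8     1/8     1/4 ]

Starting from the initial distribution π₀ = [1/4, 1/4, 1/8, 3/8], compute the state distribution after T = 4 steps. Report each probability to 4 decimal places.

π = [0.2500, 0.2670, 0.3014, 0.1816]

t=0: π = [0.2500, 0.2500, 0.1250, 0.3750]
t=1: π = [0.2500, 0.3125, 0.2344, 0.2031]
t=2: π = [0.2500, 0.2773, 0.2832, 0.1895]
t=3: π = [0.2500, 0.2695, 0.2971, 0.1833]
t=4: π = [0.2500, 0.2670, 0.3014, 0.1816]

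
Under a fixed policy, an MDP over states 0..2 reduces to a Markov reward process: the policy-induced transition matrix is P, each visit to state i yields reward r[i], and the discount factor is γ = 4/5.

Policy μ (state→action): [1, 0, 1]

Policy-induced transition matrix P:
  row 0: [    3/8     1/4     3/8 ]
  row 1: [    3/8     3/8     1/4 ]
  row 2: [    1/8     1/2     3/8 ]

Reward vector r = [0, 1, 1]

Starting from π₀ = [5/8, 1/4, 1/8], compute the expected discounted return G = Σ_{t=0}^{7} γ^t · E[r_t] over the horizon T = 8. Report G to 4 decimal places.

G = 2.5728

t=0: π = [0.6250, 0.2500, 0.1250], E[r] = 0.3750, γ^t·E[r] = 0.375000, running G = 0.375000
t=1: π = [0.3438, 0.3125, 0.3438], E[r] = 0.6563, γ^t·E[r] = 0.525000, running G = 0.900000
t=2: π = [0.2891, 0.3750, 0.3359], E[r] = 0.7109, γ^t·E[r] = 0.455000, running G = 1.355000
t=3: π = [0.2910, 0.3809, 0.3281], E[r] = 0.7090, γ^t·E[r] = 0.363000, running G = 1.718000
t=4: π = [0.2930, 0.3796, 0.3274], E[r] = 0.7070, γ^t·E[r] = 0.289600, running G = 2.007600
t=5: π = [0.2932, 0.3793, 0.3275], E[r] = 0.7068, γ^t·E[r] = 0.231620, running G = 2.239220
t=6: π = [0.2931, 0.3793, 0.3276], E[r] = 0.7069, γ^t·E[r] = 0.185306, running G = 2.424526
t=7: π = [0.2931, 0.3793, 0.3276], E[r] = 0.7069, γ^t·E[r] = 0.148247, running G = 2.572773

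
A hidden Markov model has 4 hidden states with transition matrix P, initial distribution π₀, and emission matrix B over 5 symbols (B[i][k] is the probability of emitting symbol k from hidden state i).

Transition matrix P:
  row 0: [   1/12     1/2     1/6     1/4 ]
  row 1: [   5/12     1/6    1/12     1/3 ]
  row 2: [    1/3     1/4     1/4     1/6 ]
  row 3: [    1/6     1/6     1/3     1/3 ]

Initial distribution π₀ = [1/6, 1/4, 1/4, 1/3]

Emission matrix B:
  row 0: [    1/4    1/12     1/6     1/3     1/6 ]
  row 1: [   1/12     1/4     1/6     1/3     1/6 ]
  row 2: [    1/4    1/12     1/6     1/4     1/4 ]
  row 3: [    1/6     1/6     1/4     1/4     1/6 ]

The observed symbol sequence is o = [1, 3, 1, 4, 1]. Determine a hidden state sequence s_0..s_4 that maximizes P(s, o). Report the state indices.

t=0: δ = [1.389e-02, 6.250e-02, 2.083e-02, 5.556e-02]  (obs o_0=1)
t=1: δ = [8.681e-03, 3.472e-03, 4.630e-03, 5.208e-03]  ψ = [1, 1, 3, 1]  (obs o_1=3)
t=2: δ = [1.286e-04, 1.085e-03, 1.447e-04, 3.617e-04]  ψ = [2, 0, 3, 0]  (obs o_2=1)
t=3: δ = [7.535e-05, 3.014e-05, 3.014e-05, 6.028e-05]  ψ = [1, 1, 3, 1]  (obs o_3=4)
t=4: δ = [1.047e-06, 9.419e-06, 1.674e-06, 3.349e-06]  ψ = [1, 0, 3, 3]  (obs o_4=1)
backtrack: best end state = 1; path = [1, 0, 1, 0, 1]

path = [1, 0, 1, 0, 1]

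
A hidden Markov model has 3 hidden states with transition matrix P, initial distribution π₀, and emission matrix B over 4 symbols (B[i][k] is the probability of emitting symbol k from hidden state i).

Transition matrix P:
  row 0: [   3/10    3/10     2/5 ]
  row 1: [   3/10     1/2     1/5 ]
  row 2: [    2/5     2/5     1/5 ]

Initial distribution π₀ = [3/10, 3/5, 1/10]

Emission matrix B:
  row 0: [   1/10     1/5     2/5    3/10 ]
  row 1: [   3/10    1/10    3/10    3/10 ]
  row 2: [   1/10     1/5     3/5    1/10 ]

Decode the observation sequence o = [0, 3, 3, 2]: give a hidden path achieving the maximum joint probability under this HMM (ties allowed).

t=0: δ = [3.000e-02, 1.800e-01, 1.000e-02]  (obs o_0=0)
t=1: δ = [1.620e-02, 2.700e-02, 3.600e-03]  ψ = [1, 1, 1]  (obs o_1=3)
t=2: δ = [2.430e-03, 4.050e-03, 6.480e-04]  ψ = [1, 1, 0]  (obs o_2=3)
t=3: δ = [4.860e-04, 6.075e-04, 5.832e-04]  ψ = [1, 1, 0]  (obs o_3=2)
backtrack: best end state = 1; path = [1, 1, 1, 1]

path = [1, 1, 1, 1]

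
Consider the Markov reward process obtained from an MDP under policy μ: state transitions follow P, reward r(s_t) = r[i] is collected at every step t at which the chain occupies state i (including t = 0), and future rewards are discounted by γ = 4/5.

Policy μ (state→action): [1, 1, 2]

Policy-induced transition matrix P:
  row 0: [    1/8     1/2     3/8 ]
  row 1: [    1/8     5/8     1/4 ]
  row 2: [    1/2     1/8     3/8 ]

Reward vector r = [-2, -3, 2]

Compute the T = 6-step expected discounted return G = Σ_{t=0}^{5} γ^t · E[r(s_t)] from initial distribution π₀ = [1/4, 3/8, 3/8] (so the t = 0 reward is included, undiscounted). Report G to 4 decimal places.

G = -3.9081

t=0: π = [0.2500, 0.3750, 0.3750], E[r] = -0.8750, γ^t·E[r] = -0.875000, running G = -0.875000
t=1: π = [0.2656, 0.4063, 0.3281], E[r] = -1.0938, γ^t·E[r] = -0.875000, running G = -1.750000
t=2: π = [0.2480, 0.4277, 0.3242], E[r] = -1.1309, γ^t·E[r] = -0.723750, running G = -2.473750
t=3: π = [0.2466, 0.4319, 0.3215], E[r] = -1.1458, γ^t·E[r] = -0.586625, running G = -3.060375
t=4: π = [0.2456, 0.4334, 0.3210], E[r] = -1.1494, γ^t·E[r] = -0.470775, running G = -3.531150
t=5: π = [0.2454, 0.4338, 0.3208], E[r] = -1.1505, γ^t·E[r] = -0.376996, running G = -3.908146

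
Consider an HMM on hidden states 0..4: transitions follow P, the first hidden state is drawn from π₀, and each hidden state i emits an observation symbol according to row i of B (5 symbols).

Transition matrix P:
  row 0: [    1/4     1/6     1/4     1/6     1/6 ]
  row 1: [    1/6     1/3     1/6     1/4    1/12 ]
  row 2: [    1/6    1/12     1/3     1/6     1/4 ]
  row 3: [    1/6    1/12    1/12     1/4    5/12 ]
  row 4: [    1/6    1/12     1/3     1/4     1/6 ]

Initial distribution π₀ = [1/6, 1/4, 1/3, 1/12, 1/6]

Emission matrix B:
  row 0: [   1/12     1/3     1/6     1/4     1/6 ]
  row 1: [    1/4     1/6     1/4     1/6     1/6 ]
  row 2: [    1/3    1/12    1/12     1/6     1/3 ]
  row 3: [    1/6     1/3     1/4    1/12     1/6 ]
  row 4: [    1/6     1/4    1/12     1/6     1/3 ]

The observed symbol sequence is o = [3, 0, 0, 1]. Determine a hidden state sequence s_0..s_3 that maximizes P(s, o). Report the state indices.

path = [2, 2, 2, 4]

t=0: δ = [4.167e-02, 4.167e-02, 5.556e-02, 6.944e-03, 2.778e-02]  (obs o_0=3)
t=1: δ = [8.681e-04, 3.472e-03, 6.173e-03, 1.736e-03, 2.315e-03]  ψ = [0, 1, 2, 1, 2]  (obs o_1=0)
t=2: δ = [8.573e-05, 2.894e-04, 6.859e-04, 1.715e-04, 2.572e-04]  ψ = [2, 1, 2, 2, 2]  (obs o_2=0)
t=3: δ = [3.810e-05, 1.608e-05, 1.905e-05, 3.810e-05, 4.287e-05]  ψ = [2, 1, 2, 2, 2]  (obs o_3=1)
backtrack: best end state = 4; path = [2, 2, 2, 4]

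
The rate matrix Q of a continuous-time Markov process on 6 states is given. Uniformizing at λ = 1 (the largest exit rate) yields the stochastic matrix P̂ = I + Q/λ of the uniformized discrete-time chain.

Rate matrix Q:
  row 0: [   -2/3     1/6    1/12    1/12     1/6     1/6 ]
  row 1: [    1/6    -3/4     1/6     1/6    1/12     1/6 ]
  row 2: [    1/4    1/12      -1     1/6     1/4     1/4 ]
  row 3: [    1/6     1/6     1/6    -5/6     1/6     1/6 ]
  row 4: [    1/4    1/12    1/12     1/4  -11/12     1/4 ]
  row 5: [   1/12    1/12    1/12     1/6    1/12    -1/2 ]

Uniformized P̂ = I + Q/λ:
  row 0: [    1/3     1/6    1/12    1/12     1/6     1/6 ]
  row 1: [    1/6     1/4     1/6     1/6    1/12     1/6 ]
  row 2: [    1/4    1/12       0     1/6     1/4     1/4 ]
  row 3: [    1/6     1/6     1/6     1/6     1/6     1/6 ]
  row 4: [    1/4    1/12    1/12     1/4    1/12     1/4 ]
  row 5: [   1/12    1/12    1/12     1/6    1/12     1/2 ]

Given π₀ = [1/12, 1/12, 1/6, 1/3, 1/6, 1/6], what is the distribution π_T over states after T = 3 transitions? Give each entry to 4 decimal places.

π = [0.1966, 0.1361, 0.0999, 0.1610, 0.1302, 0.2762]

t=0: π = [0.0833, 0.0833, 0.1667, 0.3333, 0.1667, 0.1667]
t=1: π = [0.1944, 0.1319, 0.1042, 0.1736, 0.1458, 0.2500]
t=2: π = [0.1991, 0.1360, 0.1001, 0.1626, 0.1314, 0.2708]
t=3: π = [0.1966, 0.1361, 0.0999, 0.1610, 0.1302, 0.2762]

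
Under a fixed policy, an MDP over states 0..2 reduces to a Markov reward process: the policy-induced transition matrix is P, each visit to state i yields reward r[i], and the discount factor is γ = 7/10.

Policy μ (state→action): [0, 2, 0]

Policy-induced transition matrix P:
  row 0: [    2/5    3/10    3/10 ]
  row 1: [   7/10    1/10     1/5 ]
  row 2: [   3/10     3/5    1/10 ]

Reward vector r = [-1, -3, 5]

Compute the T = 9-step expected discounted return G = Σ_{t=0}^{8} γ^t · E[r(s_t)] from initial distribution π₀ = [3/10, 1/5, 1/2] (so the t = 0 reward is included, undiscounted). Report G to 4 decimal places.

G = 0.7151

t=0: π = [0.3000, 0.2000, 0.5000], E[r] = 1.6000, γ^t·E[r] = 1.600000, running G = 1.600000
t=1: π = [0.4100, 0.4100, 0.1800], E[r] = -0.7400, γ^t·E[r] = -0.518000, running G = 1.082000
t=2: π = [0.5050, 0.2720, 0.2230], E[r] = -0.2060, γ^t·E[r] = -0.100940, running G = 0.981060
t=3: π = [0.4593, 0.3125, 0.2282], E[r] = -0.2558, γ^t·E[r] = -0.087739, running G = 0.893321
t=4: π = [0.4709, 0.3060, 0.2231], E[r] = -0.2733, γ^t·E[r] = -0.065610, running G = 0.827711
t=5: π = [0.4695, 0.3057, 0.2248], E[r] = -0.2628, γ^t·E[r] = -0.044167, running G = 0.783544
t=6: π = [0.4692, 0.3063, 0.2245], E[r] = -0.2658, γ^t·E[r] = -0.031266, running G = 0.752278
t=7: π = [0.4694, 0.3061, 0.2245], E[r] = -0.2653, γ^t·E[r] = -0.021849, running G = 0.730429
t=8: π = [0.4694, 0.3061, 0.2245], E[r] = -0.2653, γ^t·E[r] = -0.015293, running G = 0.715136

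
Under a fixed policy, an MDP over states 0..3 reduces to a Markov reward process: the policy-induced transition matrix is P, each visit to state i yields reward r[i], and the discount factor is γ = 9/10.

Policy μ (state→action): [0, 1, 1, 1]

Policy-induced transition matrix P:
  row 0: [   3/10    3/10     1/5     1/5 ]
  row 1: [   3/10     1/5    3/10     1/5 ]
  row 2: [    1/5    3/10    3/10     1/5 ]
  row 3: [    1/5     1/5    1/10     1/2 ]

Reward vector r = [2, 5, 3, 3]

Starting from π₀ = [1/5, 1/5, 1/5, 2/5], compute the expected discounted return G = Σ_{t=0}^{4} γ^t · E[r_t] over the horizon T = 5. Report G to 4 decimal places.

G = 13.2325

t=0: π = [0.2000, 0.2000, 0.2000, 0.4000], E[r] = 3.2000, γ^t·E[r] = 3.200000, running G = 3.200000
t=1: π = [0.2400, 0.2400, 0.2000, 0.3200], E[r] = 3.2400, γ^t·E[r] = 2.916000, running G = 6.116000
t=2: π = [0.2480, 0.2440, 0.2120, 0.2960], E[r] = 3.2400, γ^t·E[r] = 2.624400, running G = 8.740400
t=3: π = [0.2492, 0.2460, 0.2160, 0.2888], E[r] = 3.2428, γ^t·E[r] = 2.364001, running G = 11.104401
t=4: π = [0.2495, 0.2465, 0.2173, 0.2866], E[r] = 3.2435, γ^t·E[r] = 2.128073, running G = 13.232475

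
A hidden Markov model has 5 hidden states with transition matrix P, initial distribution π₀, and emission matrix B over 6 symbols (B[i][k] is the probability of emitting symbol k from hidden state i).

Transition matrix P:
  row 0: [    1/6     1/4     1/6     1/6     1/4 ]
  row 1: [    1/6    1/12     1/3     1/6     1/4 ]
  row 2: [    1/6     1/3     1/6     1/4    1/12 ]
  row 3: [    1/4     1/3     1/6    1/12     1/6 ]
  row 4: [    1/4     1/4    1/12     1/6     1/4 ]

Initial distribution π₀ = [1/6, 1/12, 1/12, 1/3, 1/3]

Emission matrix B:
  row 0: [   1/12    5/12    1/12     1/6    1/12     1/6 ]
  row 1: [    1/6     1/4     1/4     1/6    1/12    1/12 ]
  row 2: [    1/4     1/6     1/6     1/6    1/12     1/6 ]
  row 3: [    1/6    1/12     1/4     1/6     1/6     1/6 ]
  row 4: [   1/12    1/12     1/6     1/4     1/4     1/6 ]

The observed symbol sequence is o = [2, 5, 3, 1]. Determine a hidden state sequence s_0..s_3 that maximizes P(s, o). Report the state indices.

t=0: δ = [1.389e-02, 2.083e-02, 1.389e-02, 8.333e-02, 5.556e-02]  (obs o_0=2)
t=1: δ = [3.472e-03, 2.315e-03, 2.315e-03, 1.543e-03, 2.315e-03]  ψ = [3, 3, 3, 4, 3]  (obs o_1=5)
t=2: δ = [9.645e-05, 1.447e-04, 1.286e-04, 9.645e-05, 2.170e-04]  ψ = [0, 0, 1, 0, 0]  (obs o_2=3)
t=3: δ = [2.261e-05, 1.356e-05, 8.038e-06, 3.014e-06, 4.521e-06]  ψ = [4, 4, 1, 4, 4]  (obs o_3=1)
backtrack: best end state = 0; path = [3, 0, 4, 0]

path = [3, 0, 4, 0]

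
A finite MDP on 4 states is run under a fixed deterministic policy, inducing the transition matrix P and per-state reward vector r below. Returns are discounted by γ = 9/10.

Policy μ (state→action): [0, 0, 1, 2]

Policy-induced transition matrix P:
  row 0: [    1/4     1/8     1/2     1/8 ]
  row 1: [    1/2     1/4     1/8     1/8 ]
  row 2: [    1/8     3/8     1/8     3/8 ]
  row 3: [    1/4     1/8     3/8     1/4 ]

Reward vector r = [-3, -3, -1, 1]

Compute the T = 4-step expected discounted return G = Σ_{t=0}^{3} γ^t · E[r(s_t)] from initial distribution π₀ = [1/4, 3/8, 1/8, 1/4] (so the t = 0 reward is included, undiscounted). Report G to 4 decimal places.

t=0: π = [0.2500, 0.3750, 0.1250, 0.2500], E[r] = -1.7500, γ^t·E[r] = -1.750000, running G = -1.750000
t=1: π = [0.3281, 0.2031, 0.2813, 0.1875], E[r] = -1.6875, γ^t·E[r] = -1.518750, running G = -3.268750
t=2: π = [0.2656, 0.2207, 0.2949, 0.2188], E[r] = -1.5352, γ^t·E[r] = -1.243477, running G = -4.512227
t=3: π = [0.2683, 0.2263, 0.2793, 0.2261], E[r] = -1.5371, γ^t·E[r] = -1.120553, running G = -5.632779

G = -5.6328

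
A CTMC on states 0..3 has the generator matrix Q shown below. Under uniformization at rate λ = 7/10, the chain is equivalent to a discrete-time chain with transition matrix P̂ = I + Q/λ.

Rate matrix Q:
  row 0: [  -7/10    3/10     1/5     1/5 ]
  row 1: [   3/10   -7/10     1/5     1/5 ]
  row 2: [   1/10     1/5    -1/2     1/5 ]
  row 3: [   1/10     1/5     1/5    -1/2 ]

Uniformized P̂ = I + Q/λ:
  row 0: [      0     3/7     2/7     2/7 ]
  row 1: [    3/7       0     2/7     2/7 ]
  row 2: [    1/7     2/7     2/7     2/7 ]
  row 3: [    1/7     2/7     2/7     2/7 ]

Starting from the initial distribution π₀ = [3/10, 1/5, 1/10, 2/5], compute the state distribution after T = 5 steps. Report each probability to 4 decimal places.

π = [0.1848, 0.2438, 0.2857, 0.2857]

t=0: π = [0.3000, 0.2000, 0.1000, 0.4000]
t=1: π = [0.1571, 0.2714, 0.2857, 0.2857]
t=2: π = [0.1980, 0.2306, 0.2857, 0.2857]
t=3: π = [0.1805, 0.2481, 0.2857, 0.2857]
t=4: π = [0.1880, 0.2406, 0.2857, 0.2857]
t=5: π = [0.1848, 0.2438, 0.2857, 0.2857]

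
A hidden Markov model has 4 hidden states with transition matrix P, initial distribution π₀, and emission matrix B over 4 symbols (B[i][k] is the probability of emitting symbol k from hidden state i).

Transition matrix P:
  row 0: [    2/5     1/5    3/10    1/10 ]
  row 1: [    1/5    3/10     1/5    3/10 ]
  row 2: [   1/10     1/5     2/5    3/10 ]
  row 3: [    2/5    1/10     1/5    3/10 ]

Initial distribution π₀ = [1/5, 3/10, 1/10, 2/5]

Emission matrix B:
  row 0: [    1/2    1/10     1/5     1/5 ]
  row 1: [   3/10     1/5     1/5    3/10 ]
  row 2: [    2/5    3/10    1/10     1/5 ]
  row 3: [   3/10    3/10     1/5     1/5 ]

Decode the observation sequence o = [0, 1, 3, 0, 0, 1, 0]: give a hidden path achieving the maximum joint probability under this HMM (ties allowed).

path = [3, 3, 0, 0, 0, 2, 2]

t=0: δ = [1.000e-01, 9.000e-02, 4.000e-02, 1.200e-01]  (obs o_0=0)
t=1: δ = [4.800e-03, 5.400e-03, 9.000e-03, 1.080e-02]  ψ = [3, 1, 0, 3]  (obs o_1=1)
t=2: δ = [8.640e-04, 5.400e-04, 7.200e-04, 6.480e-04]  ψ = [3, 2, 2, 3]  (obs o_2=3)
t=3: δ = [1.728e-04, 5.184e-05, 1.152e-04, 6.480e-05]  ψ = [0, 0, 2, 2]  (obs o_3=0)
t=4: δ = [3.456e-05, 1.037e-05, 2.074e-05, 1.037e-05]  ψ = [0, 0, 0, 2]  (obs o_4=0)
t=5: δ = [1.382e-06, 1.382e-06, 3.110e-06, 1.866e-06]  ψ = [0, 0, 0, 2]  (obs o_5=1)
t=6: δ = [3.732e-07, 1.866e-07, 4.977e-07, 2.799e-07]  ψ = [3, 2, 2, 2]  (obs o_6=0)
backtrack: best end state = 2; path = [3, 3, 0, 0, 0, 2, 2]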